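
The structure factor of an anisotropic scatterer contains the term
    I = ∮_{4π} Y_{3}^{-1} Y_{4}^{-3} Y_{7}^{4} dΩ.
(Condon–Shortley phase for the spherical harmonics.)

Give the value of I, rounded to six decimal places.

0.212007

Rules hold: Σm=0, L=14 even, 1≤7≤7.
N = 7·9·15 = 945
Δ = 0!·6!·8!/15! = 1/45045
Racah Σ t=0..0: t=0:+1/20736 = 1/20736
⇒ 3j(3 4 7; 0 0 0)² = 35/1287, sgn -1
Racah Σ t=0..0: t=0:+1/241920 = 1/241920
⇒ 3j(3 4 7; -1 -3 4)² = 2/91, sgn -1
4πI² = N·(3j₀)²·(3jₘ)² = 1050/1859
I = +1·√(0.56482/4π) = 0.21200691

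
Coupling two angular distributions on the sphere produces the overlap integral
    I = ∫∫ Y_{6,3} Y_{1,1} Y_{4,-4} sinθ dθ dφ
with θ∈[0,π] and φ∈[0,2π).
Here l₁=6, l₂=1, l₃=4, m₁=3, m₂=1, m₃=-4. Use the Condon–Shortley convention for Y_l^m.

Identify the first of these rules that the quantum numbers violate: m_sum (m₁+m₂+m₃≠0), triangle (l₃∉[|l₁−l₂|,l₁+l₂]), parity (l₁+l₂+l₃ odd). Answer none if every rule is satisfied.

triangle

azimuthal sum: 3 + 1 − 4 = 0  ✓
5 ≤ 4 ≤ 7 (triangle on l)  ✗
L = 6 + 1 + 4 = 11 (odd)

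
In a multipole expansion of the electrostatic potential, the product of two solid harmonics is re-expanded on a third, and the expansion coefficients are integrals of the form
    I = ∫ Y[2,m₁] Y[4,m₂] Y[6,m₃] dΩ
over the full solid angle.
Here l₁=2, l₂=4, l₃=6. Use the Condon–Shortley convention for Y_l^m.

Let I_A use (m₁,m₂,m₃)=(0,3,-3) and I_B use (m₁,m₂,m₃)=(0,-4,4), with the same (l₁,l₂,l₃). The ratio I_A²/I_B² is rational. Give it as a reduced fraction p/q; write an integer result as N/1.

12/5

Shared (l₁,l₂,l₃)=(2,4,6): N and (l;000)² cancel in I_A²/I_B².
A: Δ = 0!·4!·8!/13! = 1/6435; Racah Σ t=0..0: t=0:+1/20160 = 1/20160; ⇒ 3j(2 4 6; 0 3 -3)² = 12/715, sgn -1
B: Δ = 0!·4!·8!/13! = 1/6435; Racah Σ t=0..0: t=0:+1/161280 = 1/161280; ⇒ 3j(2 4 6; 0 -4 4)² = 1/143, sgn +1
I_A²/I_B² = (12/715)/(1/143) = 12/5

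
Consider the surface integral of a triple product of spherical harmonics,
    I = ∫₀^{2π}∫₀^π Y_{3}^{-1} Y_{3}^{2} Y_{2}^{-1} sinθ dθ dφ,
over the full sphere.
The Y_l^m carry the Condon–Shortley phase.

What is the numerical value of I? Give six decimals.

0.162868

m-sum 0 ✓  L=8 even ✓  0≤2≤6 ✓
Π(2lᵢ+1) = 7×7×5 = 245
triangle coeff Δ(3,3,2) = 1/3780
Σ_t [1,3]: t=1:−1/24 t=2:+1/4 t=3:−1/24 = 1/6
(3j)²=4/105 [(3 3 2; 0 0 0)], sign=+1
Σ_t [3,4]: t=3:−1/12 t=4:+1/48 = -1/16
(3j)²=1/28 [(3 3 2; -1 2 -1)], sign=+1
⇒ 4πI² = 1/3
I = (+1)√(1/3/(4π)) = 0.16286750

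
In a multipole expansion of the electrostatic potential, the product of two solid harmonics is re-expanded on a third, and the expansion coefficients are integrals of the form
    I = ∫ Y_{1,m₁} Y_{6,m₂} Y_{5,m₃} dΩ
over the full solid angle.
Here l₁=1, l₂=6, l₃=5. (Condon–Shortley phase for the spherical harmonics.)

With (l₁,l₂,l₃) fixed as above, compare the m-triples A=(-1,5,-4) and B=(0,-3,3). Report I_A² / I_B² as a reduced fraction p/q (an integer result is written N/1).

Same 1,6,5: normalisation and zero-m 3j drop out of the ratio.
A: Δ: 2! 0! 10! / 13! → 1/858; sum: t=2:+1/725760 = 1/725760; 3j²(1 6 5; -1 5 -4) = Δ·Π!·Σ² = 5/78  (sign -1)
B: Δ: 2! 0! 10! / 13! → 1/858; sum: t=1:−1/80640 = -1/80640; 3j²(1 6 5; 0 -3 3) = Δ·Π!·Σ² = 9/286  (sign -1)
I_A²/I_B² = (5/78)/(9/286) = 55/27

55/27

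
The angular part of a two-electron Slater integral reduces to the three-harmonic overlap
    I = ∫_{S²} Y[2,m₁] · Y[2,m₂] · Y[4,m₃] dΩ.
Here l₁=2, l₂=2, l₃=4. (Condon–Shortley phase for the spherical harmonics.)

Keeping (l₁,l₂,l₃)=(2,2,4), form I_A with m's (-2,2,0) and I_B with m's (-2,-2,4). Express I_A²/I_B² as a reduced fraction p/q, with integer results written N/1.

Shared (l₁,l₂,l₃)=(2,2,4): N and (l;000)² cancel in I_A²/I_B².
A: Δ = 0!·4!·4!/9! = 1/630; Racah Σ t=0..0: t=0:+1/576 = 1/576; ⇒ 3j(2 2 4; -2 2 0)² = 1/630, sgn +1
B: Δ = 0!·4!·4!/9! = 1/630; Racah Σ t=0..0: t=0:+1/576 = 1/576; ⇒ 3j(2 2 4; -2 -2 4)² = 1/9, sgn +1
I_A²/I_B² = (1/630)/(1/9) = 1/70

1/70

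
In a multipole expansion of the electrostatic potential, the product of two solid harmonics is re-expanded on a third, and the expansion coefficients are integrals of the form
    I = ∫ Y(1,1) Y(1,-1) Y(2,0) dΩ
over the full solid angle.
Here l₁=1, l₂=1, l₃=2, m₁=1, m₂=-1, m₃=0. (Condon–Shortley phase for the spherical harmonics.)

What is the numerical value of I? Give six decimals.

0.126157

Checks pass: Σm=0; 4 even; l₃=2∈[0,2].
(2·1+1)(2·1+1)(2·2+1) = 45
Δ: 0! 2! 2! / 5! → 1/30
sum: t=0:+1/1 = 1/1
3j²(1 1 2; 0 0 0) = Δ·Π!·Σ² = 2/15  (sign +1)
sum: t=0:+1/4 = 1/4
3j²(1 1 2; 1 -1 0) = Δ·Π!·Σ² = 1/30  (sign +1)
combine: 4πI² = 45·2/15·1/30 = 1/5
take √, sign +1: I = 0.12615663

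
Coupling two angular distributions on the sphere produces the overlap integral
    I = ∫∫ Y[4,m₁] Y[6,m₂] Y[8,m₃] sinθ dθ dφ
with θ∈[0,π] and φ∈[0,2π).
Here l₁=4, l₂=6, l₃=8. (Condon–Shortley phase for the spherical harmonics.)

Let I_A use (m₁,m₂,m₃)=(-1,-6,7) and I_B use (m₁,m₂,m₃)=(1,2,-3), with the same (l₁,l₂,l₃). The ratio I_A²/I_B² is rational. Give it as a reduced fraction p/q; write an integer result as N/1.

3003/1280

Shared (l₁,l₂,l₃)=(4,6,8): N and (l;000)² cancel in I_A²/I_B².
A: Δ = 2!·6!·10!/19! = 1/23279256; Racah Σ t=0..0: t=0:+1/870912000 = 1/870912000; ⇒ 3j(4 6 8; -1 -6 7)² = 33/1292, sgn -1
B: Δ = 2!·6!·10!/19! = 1/23279256; Racah Σ t=0..2: t=0:+1/5806080 t=1:−1/1451520 t=2:+1/4147200 = -1/3628800; ⇒ 3j(4 6 8; 1 2 -3)² = 320/29393, sgn +1
I_A²/I_B² = (33/1292)/(320/29393) = 3003/1280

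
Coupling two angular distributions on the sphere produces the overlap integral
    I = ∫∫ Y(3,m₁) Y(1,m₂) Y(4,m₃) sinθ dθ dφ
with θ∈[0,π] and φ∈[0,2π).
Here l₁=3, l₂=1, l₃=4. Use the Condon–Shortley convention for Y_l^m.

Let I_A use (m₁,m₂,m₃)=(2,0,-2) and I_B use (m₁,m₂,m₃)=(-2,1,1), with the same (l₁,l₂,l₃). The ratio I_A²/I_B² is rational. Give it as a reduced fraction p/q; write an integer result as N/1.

4/1

l's match ⇒ only the (l;m) 3-j factors differ between A and B.
A: triangle coeff Δ(3,1,4) = 1/252; Σ_t [0,0]: t=0:+1/120 = 1/120; (3j)²=1/21 [(3 1 4; 2 0 -2)], sign=+1
B: triangle coeff Δ(3,1,4) = 1/252; Σ_t [0,0]: t=0:+1/240 = 1/240; (3j)²=1/84 [(3 1 4; -2 1 1)], sign=-1
I_A²/I_B² = (1/21)/(1/84) = 4/1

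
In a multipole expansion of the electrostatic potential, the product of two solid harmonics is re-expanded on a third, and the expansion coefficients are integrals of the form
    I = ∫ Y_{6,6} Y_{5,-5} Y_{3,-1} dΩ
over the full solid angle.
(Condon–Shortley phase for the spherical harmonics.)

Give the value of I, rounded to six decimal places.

-0.207001

Rules hold: Σm=0, L=14 even, 1≤3≤11.
N = 13·11·7 = 1001
Δ = 8!·4!·2!/15! = 1/675675
Racah Σ t=3..5: t=3:−1/8640 t=4:+1/2304 t=5:−1/8640 = 7/34560
⇒ 3j(6 5 3; 0 0 0)² = 7/429, sgn -1
Racah Σ t=0..0: t=0:+1/1935360 = 1/1935360
⇒ 3j(6 5 3; 6 -5 -1)² = 3/91, sgn +1
4πI² = N·(3j₀)²·(3jₘ)² = 7/13
I = -1·√(0.538462/4π) = -0.20700098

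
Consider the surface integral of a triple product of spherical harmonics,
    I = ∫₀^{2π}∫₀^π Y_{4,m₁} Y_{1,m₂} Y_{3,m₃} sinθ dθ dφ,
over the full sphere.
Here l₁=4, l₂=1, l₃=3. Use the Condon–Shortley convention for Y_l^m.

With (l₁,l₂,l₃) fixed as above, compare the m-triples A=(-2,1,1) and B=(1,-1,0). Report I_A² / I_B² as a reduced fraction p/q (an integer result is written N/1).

3/2

Same 4,1,3: normalisation and zero-m 3j drop out of the ratio.
A: Δ: 2! 6! 0! / 9! → 1/252; sum: t=2:+1/96 = 1/96; 3j²(4 1 3; -2 1 1) = Δ·Π!·Σ² = 5/84  (sign +1)
B: Δ: 2! 6! 0! / 9! → 1/252; sum: t=0:+1/72 = 1/72; 3j²(4 1 3; 1 -1 0) = Δ·Π!·Σ² = 5/126  (sign -1)
I_A²/I_B² = (5/84)/(5/126) = 3/2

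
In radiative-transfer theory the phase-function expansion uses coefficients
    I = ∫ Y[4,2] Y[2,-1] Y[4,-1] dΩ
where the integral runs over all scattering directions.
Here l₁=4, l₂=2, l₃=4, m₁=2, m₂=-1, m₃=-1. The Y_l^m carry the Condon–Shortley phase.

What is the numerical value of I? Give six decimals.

0.127700

Rules hold: Σm=0, L=10 even, 2≤4≤6.
N = 9·5·9 = 405
Δ = 2!·6!·2!/11! = 1/13860
Racah Σ t=0..2: t=0:+1/192 t=1:−1/36 t=2:+1/192 = -5/288
⇒ 3j(4 2 4; 0 0 0)² = 20/693, sgn -1
Racah Σ t=0..1: t=0:+1/96 t=1:−1/240 = 1/160
⇒ 3j(4 2 4; 2 -1 -1)² = 27/1540, sgn -1
4πI² = N·(3j₀)²·(3jₘ)² = 1215/5929
I = +1·√(0.204925/4π) = 0.12770047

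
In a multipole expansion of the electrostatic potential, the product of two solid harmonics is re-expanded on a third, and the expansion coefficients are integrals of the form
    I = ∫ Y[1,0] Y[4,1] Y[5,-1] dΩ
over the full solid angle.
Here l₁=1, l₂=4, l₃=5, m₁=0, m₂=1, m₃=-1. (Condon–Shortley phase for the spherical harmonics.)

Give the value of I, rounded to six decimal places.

m-sum 0 ✓  L=10 even ✓  3≤5≤5 ✓
Π(2lᵢ+1) = 3×9×11 = 297
triangle coeff Δ(1,4,5) = 1/495
Σ_t [0,0]: t=0:+1/576 = 1/576
(3j)²=5/99 [(1 4 5; 0 0 0)], sign=-1
Σ_t [0,0]: t=0:+1/720 = 1/720
(3j)²=8/165 [(1 4 5; 0 1 -1)], sign=+1
⇒ 4πI² = 8/11
I = (-1)√(8/11/(4π)) = -0.24057125

-0.240571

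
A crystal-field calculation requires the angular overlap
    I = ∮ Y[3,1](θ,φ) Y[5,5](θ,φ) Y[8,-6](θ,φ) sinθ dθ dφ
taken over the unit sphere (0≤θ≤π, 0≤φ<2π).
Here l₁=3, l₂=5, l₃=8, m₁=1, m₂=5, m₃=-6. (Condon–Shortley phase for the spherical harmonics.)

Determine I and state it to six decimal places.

0.132830

Rules hold: Σm=0, L=16 even, 2≤8≤8.
N = 7·11·17 = 1309
Δ = 0!·6!·10!/17! = 1/136136
Racah Σ t=0..0: t=0:+1/518400 = 1/518400
⇒ 3j(3 5 8; 0 0 0)² = 56/2431, sgn +1
Racah Σ t=0..0: t=0:+1/174182400 = 1/174182400
⇒ 3j(3 5 8; 1 5 -6)² = 1/136, sgn +1
4πI² = N·(3j₀)²·(3jₘ)² = 49/221
I = +1·√(0.221719/4π) = 0.13283024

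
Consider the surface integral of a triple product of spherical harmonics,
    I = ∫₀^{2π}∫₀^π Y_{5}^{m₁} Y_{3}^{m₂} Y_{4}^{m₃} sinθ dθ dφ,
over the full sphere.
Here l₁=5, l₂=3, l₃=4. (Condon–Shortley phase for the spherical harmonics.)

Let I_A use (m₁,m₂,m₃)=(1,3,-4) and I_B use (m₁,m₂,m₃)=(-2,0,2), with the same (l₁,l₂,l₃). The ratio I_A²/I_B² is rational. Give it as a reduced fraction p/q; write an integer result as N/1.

5/1

Same 5,3,4: normalisation and zero-m 3j drop out of the ratio.
A: Δ: 4! 6! 2! / 13! → 1/180180; sum: t=4:+1/34560 = 1/34560; 3j²(5 3 4; 1 3 -4) = Δ·Π!·Σ² = 1/429  (sign +1)
B: Δ: 4! 6! 2! / 13! → 1/180180; sum: t=1:−1/8640 t=2:+1/480 t=3:−1/576 = 1/4320; 3j²(5 3 4; -2 0 2) = Δ·Π!·Σ² = 1/2145  (sign +1)
I_A²/I_B² = (1/429)/(1/2145) = 5/1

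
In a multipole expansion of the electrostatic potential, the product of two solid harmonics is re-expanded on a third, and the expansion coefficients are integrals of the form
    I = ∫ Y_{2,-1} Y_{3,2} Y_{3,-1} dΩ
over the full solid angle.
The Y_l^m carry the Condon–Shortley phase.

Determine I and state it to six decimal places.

0.162868

Checks pass: Σm=0; 8 even; l₃=3∈[1,5].
(2·2+1)(2·3+1)(2·3+1) = 245
Δ: 2! 2! 4! / 9! → 1/3780
sum: t=0:+1/24 t=1:−1/4 t=2:+1/24 = -1/6
3j²(2 3 3; 0 0 0) = Δ·Π!·Σ² = 4/105  (sign +1)
sum: t=1:−1/48 t=2:+1/12 = 1/16
3j²(2 3 3; -1 2 -1) = Δ·Π!·Σ² = 1/28  (sign +1)
combine: 4πI² = 245·4/105·1/28 = 1/3
take √, sign +1: I = 0.16286750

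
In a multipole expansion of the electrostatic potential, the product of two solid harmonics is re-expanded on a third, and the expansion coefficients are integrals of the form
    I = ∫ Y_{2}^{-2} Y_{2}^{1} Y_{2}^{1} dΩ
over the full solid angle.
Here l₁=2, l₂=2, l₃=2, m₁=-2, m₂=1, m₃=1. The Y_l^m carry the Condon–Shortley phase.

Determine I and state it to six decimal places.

Rules hold: Σm=0, L=6 even, 0≤2≤4.
N = 5·5·5 = 125
Δ = 2!·2!·2!/7! = 1/630
Racah Σ t=0..2: t=0:+1/8 t=1:−1/1 t=2:+1/8 = -3/4
⇒ 3j(2 2 2; 0 0 0)² = 2/35, sgn -1
Racah Σ t=2..2: t=2:+1/4 = 1/4
⇒ 3j(2 2 2; -2 1 1)² = 3/35, sgn -1
4πI² = N·(3j₀)²·(3jₘ)² = 30/49
I = +1·√(0.612245/4π) = 0.22072812

0.220728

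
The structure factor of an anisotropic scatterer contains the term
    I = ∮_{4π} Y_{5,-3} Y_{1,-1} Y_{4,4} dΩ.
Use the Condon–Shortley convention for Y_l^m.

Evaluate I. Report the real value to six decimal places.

Rules hold: Σm=0, L=10 even, 4≤4≤6.
N = 11·3·9 = 297
Δ = 2!·8!·0!/11! = 1/495
Racah Σ t=1..1: t=1:−1/576 = -1/576
⇒ 3j(5 1 4; 0 0 0)² = 5/99, sgn -1
Racah Σ t=0..0: t=0:+1/80640 = 1/80640
⇒ 3j(5 1 4; -3 -1 4)² = 1/495, sgn +1
4πI² = N·(3j₀)²·(3jₘ)² = 1/33
I = -1·√(0.030303/4π) = -0.04910640

-0.049106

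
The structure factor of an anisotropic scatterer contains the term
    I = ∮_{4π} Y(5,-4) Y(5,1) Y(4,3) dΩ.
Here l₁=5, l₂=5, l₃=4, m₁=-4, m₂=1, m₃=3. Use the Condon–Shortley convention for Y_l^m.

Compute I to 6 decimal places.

-0.168084

Rules hold: Σm=0, L=14 even, 0≤4≤10.
N = 11·11·9 = 1089
Δ = 6!·4!·4!/15! = 1/3153150
Racah Σ t=1..5: t=1:−1/69120 t=2:+1/1728 t=3:−1/576 t=4:+1/1728 t=5:−1/69120 = -7/11520
⇒ 3j(5 5 4; 0 0 0)² = 2/143, sgn -1
Racah Σ t=5..6: t=5:−1/17280 t=6:+1/103680 = -1/20736
⇒ 3j(5 5 4; -4 1 3)² = 10/429, sgn +1
4πI² = N·(3j₀)²·(3jₘ)² = 60/169
I = -1·√(0.35503/4π) = -0.16808437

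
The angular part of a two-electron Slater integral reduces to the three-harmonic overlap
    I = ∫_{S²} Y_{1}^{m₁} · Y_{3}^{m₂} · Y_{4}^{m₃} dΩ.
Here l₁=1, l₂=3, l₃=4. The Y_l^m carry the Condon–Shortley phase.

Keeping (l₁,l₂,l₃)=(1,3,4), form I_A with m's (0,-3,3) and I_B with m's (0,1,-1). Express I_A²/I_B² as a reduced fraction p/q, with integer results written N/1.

7/15

Same 1,3,4: normalisation and zero-m 3j drop out of the ratio.
A: Δ: 0! 2! 6! / 9! → 1/252; sum: t=0:+1/720 = 1/720; 3j²(1 3 4; 0 -3 3) = Δ·Π!·Σ² = 1/36  (sign -1)
B: Δ: 0! 2! 6! / 9! → 1/252; sum: t=0:+1/48 = 1/48; 3j²(1 3 4; 0 1 -1) = Δ·Π!·Σ² = 5/84  (sign -1)
I_A²/I_B² = (1/36)/(5/84) = 7/15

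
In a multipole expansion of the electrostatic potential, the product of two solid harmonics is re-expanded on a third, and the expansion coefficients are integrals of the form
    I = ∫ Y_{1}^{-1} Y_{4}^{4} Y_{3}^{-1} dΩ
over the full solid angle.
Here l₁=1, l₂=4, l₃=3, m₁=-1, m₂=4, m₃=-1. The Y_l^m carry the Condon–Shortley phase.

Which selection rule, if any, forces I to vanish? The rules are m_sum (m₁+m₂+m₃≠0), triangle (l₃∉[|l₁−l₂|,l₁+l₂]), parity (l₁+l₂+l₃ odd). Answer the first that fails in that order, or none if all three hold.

m_sum

azimuthal sum: -1 + 4 − 1 = 2  ✗
3 ≤ 3 ≤ 5 (triangle on l)
L = 1 + 4 + 3 = 8 (even)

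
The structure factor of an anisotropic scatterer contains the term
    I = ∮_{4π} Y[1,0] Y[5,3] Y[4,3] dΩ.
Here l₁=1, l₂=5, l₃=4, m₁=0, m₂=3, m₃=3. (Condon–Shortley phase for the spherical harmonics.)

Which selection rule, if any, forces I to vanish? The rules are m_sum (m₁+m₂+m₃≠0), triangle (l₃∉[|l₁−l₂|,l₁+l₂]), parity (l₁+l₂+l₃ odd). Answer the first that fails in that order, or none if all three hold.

m₁+m₂+m₃ = 0 + 3 + 3 = 6  ✗
triangle: |1−5|=4 ≤ l₃=4 ≤ 1+5=6
parity: l₁+l₂+l₃ = 10 is even

m_sum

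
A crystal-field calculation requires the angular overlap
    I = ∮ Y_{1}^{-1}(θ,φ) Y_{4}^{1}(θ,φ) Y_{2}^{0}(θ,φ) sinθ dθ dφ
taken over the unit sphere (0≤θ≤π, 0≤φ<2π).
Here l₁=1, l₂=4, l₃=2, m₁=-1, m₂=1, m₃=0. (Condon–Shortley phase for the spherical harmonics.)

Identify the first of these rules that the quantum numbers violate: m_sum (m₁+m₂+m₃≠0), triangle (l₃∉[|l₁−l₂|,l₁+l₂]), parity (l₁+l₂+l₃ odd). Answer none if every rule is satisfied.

triangle

Σmᵢ = 0  ✓
l₃∈[|l₁−l₂|,l₁+l₂]=[3,5], have l₃=2  ✗
Σlᵢ = 7 ⇒ odd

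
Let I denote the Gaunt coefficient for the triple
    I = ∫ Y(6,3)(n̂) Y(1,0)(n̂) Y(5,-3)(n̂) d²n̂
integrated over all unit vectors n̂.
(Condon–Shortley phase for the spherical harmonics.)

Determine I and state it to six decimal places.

Checks pass: Σm=0; 12 even; l₃=5∈[5,7].
(2·6+1)(2·1+1)(2·5+1) = 429
Δ: 2! 10! 0! / 13! → 1/858
sum: t=1:−1/14400 = -1/14400
3j²(6 1 5; 0 0 0) = Δ·Π!·Σ² = 6/143  (sign +1)
sum: t=1:−1/80640 = -1/80640
3j²(6 1 5; 3 0 -3) = Δ·Π!·Σ² = 9/286  (sign -1)
combine: 4πI² = 429·6/143·9/286 = 81/143
take √, sign -1: I = -0.21230956

-0.212310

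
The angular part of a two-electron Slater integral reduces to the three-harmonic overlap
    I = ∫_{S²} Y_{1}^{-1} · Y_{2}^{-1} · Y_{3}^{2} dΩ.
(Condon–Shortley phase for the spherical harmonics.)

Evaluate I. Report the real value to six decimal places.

0.261169

m-sum 0 ✓  L=6 even ✓  1≤3≤3 ✓
Π(2lᵢ+1) = 3×5×7 = 105
triangle coeff Δ(1,2,3) = 1/105
Σ_t [0,0]: t=0:+1/4 = 1/4
(3j)²=3/35 [(1 2 3; 0 0 0)], sign=-1
Σ_t [0,0]: t=0:+1/12 = 1/12
(3j)²=2/21 [(1 2 3; -1 -1 2)], sign=-1
⇒ 4πI² = 6/7
I = (+1)√(6/7/(4π)) = 0.26116903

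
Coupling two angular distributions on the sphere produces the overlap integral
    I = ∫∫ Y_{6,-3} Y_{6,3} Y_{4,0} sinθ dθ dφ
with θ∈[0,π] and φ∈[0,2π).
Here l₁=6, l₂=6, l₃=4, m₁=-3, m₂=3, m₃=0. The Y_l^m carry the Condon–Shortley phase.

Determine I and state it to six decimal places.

0.081461

Checks pass: Σm=0; 16 even; l₃=4∈[0,12].
(2·6+1)(2·6+1)(2·4+1) = 1521
Δ: 8! 4! 4! / 17! → 1/15315300
sum: t=2:+1/829440 t=3:−1/25920 t=4:+1/9216 t=5:−1/25920 t=6:+1/829440 = 7/207360
3j²(6 6 4; 0 0 0) = Δ·Π!·Σ² = 28/2431  (sign +1)
sum: t=5:−1/414720 t=6:+1/51840 t=7:−1/80640 t=8:+1/1451520 = 1/193536
3j²(6 6 4; -3 3 0) = Δ·Π!·Σ² = 81/17017  (sign +1)
combine: 4πI² = 1521·28/2431·81/17017 = 2916/34969
take √, sign +1: I = 0.08146053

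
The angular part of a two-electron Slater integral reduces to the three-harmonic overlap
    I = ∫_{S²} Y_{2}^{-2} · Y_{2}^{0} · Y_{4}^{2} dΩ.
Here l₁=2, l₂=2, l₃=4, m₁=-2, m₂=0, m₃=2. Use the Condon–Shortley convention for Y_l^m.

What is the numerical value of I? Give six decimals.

Rules hold: Σm=0, L=8 even, 0≤4≤4.
N = 5·5·9 = 225
Δ = 0!·4!·4!/9! = 1/630
Racah Σ t=0..0: t=0:+1/16 = 1/16
⇒ 3j(2 2 4; 0 0 0)² = 2/35, sgn +1
Racah Σ t=0..0: t=0:+1/96 = 1/96
⇒ 3j(2 2 4; -2 0 2)² = 1/42, sgn +1
4πI² = N·(3j₀)²·(3jₘ)² = 15/49
I = +1·√(0.306122/4π) = 0.15607835

0.156078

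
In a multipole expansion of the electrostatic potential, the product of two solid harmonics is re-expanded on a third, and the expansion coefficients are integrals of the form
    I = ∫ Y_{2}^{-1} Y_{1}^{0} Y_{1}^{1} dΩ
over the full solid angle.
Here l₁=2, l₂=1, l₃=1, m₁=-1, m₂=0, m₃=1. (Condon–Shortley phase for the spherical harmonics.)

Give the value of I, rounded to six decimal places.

-0.218510

Checks pass: Σm=0; 4 even; l₃=1∈[1,3].
(2·2+1)(2·1+1)(2·1+1) = 45
Δ: 2! 2! 0! / 5! → 1/30
sum: t=1:−1/1 = -1/1
3j²(2 1 1; 0 0 0) = Δ·Π!·Σ² = 2/15  (sign +1)
sum: t=1:−1/2 = -1/2
3j²(2 1 1; -1 0 1) = Δ·Π!·Σ² = 1/10  (sign -1)
combine: 4πI² = 45·2/15·1/10 = 3/5
take √, sign -1: I = -0.21850969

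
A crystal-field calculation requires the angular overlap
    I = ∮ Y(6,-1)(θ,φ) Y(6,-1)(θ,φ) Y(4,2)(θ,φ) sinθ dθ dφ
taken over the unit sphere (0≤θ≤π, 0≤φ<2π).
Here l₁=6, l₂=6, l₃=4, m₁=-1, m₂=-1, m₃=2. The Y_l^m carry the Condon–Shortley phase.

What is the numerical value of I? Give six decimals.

0.133571

Checks pass: Σm=0; 16 even; l₃=4∈[0,12].
(2·6+1)(2·6+1)(2·4+1) = 1521
Δ: 8! 4! 4! / 17! → 1/15315300
sum: t=2:+1/829440 t=3:−1/25920 t=4:+1/9216 t=5:−1/25920 t=6:+1/829440 = 7/207360
3j²(6 6 4; 0 0 0) = Δ·Π!·Σ² = 28/2431  (sign +1)
sum: t=3:−1/69120 t=4:+1/20736 t=5:−1/69120 = 1/51840
3j²(6 6 4; -1 -1 2) = Δ·Π!·Σ² = 280/21879  (sign +1)
combine: 4πI² = 1521·28/2431·280/21879 = 7840/34969
take √, sign +1: I = 0.13357079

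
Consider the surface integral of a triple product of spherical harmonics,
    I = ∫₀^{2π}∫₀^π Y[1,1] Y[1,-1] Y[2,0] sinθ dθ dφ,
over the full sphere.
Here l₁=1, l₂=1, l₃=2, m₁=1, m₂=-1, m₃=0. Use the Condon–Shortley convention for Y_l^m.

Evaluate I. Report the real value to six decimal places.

0.126157

m-sum 0 ✓  L=4 even ✓  0≤2≤2 ✓
Π(2lᵢ+1) = 3×3×5 = 45
triangle coeff Δ(1,1,2) = 1/30
Σ_t [0,0]: t=0:+1/1 = 1/1
(3j)²=2/15 [(1 1 2; 0 0 0)], sign=+1
Σ_t [0,0]: t=0:+1/4 = 1/4
(3j)²=1/30 [(1 1 2; 1 -1 0)], sign=+1
⇒ 4πI² = 1/5
I = (+1)√(1/5/(4π)) = 0.12615663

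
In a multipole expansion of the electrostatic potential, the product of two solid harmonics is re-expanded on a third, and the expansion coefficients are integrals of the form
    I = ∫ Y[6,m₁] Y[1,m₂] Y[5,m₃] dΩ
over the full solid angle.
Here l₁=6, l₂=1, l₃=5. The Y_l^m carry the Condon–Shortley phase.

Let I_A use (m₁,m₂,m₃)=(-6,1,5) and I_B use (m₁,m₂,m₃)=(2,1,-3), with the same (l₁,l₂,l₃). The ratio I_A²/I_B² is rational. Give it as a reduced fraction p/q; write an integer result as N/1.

11/1

l's match ⇒ only the (l;m) 3-j factors differ between A and B.
A: triangle coeff Δ(6,1,5) = 1/858; Σ_t [2,2]: t=2:+1/7257600 = 1/7257600; (3j)²=1/13 [(6 1 5; -6 1 5)], sign=+1
B: triangle coeff Δ(6,1,5) = 1/858; Σ_t [2,2]: t=2:+1/161280 = 1/161280; (3j)²=1/143 [(6 1 5; 2 1 -3)], sign=+1
I_A²/I_B² = (1/13)/(1/143) = 11/1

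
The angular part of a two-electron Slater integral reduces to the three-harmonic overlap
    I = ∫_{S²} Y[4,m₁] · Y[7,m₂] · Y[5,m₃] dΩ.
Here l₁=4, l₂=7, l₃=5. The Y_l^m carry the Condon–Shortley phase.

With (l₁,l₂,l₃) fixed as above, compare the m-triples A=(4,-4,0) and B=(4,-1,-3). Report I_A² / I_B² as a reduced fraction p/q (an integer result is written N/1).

165/28

Shared (l₁,l₂,l₃)=(4,7,5): N and (l;000)² cancel in I_A²/I_B².
A: Δ = 6!·2!·8!/17! = 1/6126120; Racah Σ t=0..0: t=0:+1/1036800 = 1/1036800; ⇒ 3j(4 7 5; 4 -4 0)² = 14/663, sgn -1
B: Δ = 6!·2!·8!/17! = 1/6126120; Racah Σ t=0..0: t=0:+1/2073600 = 1/2073600; ⇒ 3j(4 7 5; 4 -1 -3)² = 392/109395, sgn +1
I_A²/I_B² = (14/663)/(392/109395) = 165/28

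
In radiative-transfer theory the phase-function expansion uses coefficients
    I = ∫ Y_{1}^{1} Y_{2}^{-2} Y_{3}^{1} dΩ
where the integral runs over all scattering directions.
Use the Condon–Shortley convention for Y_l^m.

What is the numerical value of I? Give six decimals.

-0.082589

m-sum 0 ✓  L=6 even ✓  1≤3≤3 ✓
Π(2lᵢ+1) = 3×5×7 = 105
triangle coeff Δ(1,2,3) = 1/105
Σ_t [0,0]: t=0:+1/4 = 1/4
(3j)²=3/35 [(1 2 3; 0 0 0)], sign=-1
Σ_t [0,0]: t=0:+1/48 = 1/48
(3j)²=1/105 [(1 2 3; 1 -2 1)], sign=+1
⇒ 4πI² = 3/35
I = (-1)√(3/35/(4π)) = -0.08258890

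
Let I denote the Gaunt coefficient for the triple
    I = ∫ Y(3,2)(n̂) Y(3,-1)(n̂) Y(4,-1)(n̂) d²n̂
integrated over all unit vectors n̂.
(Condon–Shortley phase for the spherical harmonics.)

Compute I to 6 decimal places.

Checks pass: Σm=0; 10 even; l₃=4∈[0,6].
(2·3+1)(2·3+1)(2·4+1) = 441
Δ: 2! 4! 4! / 11! → 1/34650
sum: t=0:+1/72 t=1:−1/16 t=2:+1/72 = -5/144
3j²(3 3 4; 0 0 0) = Δ·Π!·Σ² = 2/77  (sign -1)
sum: t=0:+1/48 t=1:−1/144 = 1/72
3j²(3 3 4; 2 -1 -1) = Δ·Π!·Σ² = 16/693  (sign -1)
combine: 4πI² = 441·2/77·16/693 = 32/121
take √, sign +1: I = 0.14506992

0.145070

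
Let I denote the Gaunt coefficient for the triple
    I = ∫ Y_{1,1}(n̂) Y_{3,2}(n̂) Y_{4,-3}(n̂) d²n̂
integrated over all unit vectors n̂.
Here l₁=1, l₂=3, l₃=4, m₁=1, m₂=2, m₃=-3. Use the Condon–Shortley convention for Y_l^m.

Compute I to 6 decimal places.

Rules hold: Σm=0, L=8 even, 2≤4≤4.
N = 3·7·9 = 189
Δ = 0!·2!·6!/9! = 1/252
Racah Σ t=0..0: t=0:+1/36 = 1/36
⇒ 3j(1 3 4; 0 0 0)² = 4/63, sgn +1
Racah Σ t=0..0: t=0:+1/240 = 1/240
⇒ 3j(1 3 4; 1 2 -3)² = 1/12, sgn -1
4πI² = N·(3j₀)²·(3jₘ)² = 1/1
I = -1·√(1/4π) = -0.28209479

-0.282095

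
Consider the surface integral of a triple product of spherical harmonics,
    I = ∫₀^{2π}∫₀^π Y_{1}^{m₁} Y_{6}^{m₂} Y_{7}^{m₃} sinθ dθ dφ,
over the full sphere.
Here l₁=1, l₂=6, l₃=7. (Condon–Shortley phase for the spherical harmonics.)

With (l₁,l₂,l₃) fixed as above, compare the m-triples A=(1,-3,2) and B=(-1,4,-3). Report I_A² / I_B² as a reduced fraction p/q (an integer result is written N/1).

l's match ⇒ only the (l;m) 3-j factors differ between A and B.
A: triangle coeff Δ(1,6,7) = 1/1365; Σ_t [0,0]: t=0:+1/4354560 = 1/4354560; (3j)²=2/273 [(1 6 7; 1 -3 2)], sign=-1
B: triangle coeff Δ(1,6,7) = 1/1365; Σ_t [0,0]: t=0:+1/14515200 = 1/14515200; (3j)²=2/455 [(1 6 7; -1 4 -3)], sign=+1
I_A²/I_B² = (2/273)/(2/455) = 5/3

5/3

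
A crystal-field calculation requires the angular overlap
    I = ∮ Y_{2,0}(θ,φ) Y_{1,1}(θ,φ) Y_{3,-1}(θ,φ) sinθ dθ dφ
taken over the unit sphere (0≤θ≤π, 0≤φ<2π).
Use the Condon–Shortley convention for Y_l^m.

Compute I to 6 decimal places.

Rules hold: Σm=0, L=6 even, 1≤3≤3.
N = 5·3·7 = 105
Δ = 0!·4!·2!/7! = 1/105
Racah Σ t=0..0: t=0:+1/4 = 1/4
⇒ 3j(2 1 3; 0 0 0)² = 3/35, sgn -1
Racah Σ t=0..0: t=0:+1/8 = 1/8
⇒ 3j(2 1 3; 0 1 -1)² = 2/35, sgn +1
4πI² = N·(3j₀)²·(3jₘ)² = 18/35
I = -1·√(0.514286/4π) = -0.20230066

-0.202301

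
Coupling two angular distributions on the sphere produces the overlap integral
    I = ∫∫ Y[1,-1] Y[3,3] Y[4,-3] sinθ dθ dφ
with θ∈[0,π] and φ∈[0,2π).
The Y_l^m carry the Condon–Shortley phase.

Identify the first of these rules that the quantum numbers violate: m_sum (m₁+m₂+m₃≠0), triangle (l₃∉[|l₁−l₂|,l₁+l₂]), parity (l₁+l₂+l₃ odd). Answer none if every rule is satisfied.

Σmᵢ = -1  ✗
l₃∈[|l₁−l₂|,l₁+l₂]=[2,4], have l₃=4
Σlᵢ = 8 ⇒ even

m_sum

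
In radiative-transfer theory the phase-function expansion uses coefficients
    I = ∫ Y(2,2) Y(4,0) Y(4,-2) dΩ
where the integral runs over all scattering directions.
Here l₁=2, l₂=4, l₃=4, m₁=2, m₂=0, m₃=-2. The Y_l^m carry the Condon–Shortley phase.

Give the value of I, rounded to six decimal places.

m-sum 0 ✓  L=10 even ✓  2≤4≤6 ✓
Π(2lᵢ+1) = 5×9×9 = 405
triangle coeff Δ(2,4,4) = 1/13860
Σ_t [0,2]: t=0:+1/192 t=1:−1/36 t=2:+1/192 = -5/288
(3j)²=20/693 [(2 4 4; 0 0 0)], sign=-1
Σ_t [0,0]: t=0:+1/192 = 1/192
(3j)²=3/77 [(2 4 4; 2 0 -2)], sign=+1
⇒ 4πI² = 2700/5929
I = (-1)√(2700/5929/(4π)) = -0.19036462

-0.190365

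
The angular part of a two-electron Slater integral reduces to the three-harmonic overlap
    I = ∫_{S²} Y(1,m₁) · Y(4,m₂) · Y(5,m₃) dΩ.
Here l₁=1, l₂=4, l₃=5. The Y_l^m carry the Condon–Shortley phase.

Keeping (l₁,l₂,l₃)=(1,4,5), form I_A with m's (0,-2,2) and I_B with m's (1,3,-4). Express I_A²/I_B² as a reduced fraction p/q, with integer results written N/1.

Same 1,4,5: normalisation and zero-m 3j drop out of the ratio.
A: Δ: 0! 2! 8! / 11! → 1/495; sum: t=0:+1/1440 = 1/1440; 3j²(1 4 5; 0 -2 2) = Δ·Π!·Σ² = 7/165  (sign -1)
B: Δ: 0! 2! 8! / 11! → 1/495; sum: t=0:+1/10080 = 1/10080; 3j²(1 4 5; 1 3 -4) = Δ·Π!·Σ² = 4/55  (sign -1)
I_A²/I_B² = (7/165)/(4/55) = 7/12

7/12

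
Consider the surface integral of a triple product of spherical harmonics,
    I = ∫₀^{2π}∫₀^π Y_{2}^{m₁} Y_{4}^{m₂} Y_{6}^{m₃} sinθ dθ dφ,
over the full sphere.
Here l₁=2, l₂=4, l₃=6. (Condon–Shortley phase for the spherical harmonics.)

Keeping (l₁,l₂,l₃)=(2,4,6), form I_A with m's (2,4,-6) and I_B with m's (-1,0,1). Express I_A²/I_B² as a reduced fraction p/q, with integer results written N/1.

Same 2,4,6: normalisation and zero-m 3j drop out of the ratio.
A: Δ: 0! 4! 8! / 13! → 1/6435; sum: t=0:+1/967680 = 1/967680; 3j²(2 4 6; 2 4 -6) = Δ·Π!·Σ² = 1/13  (sign +1)
B: Δ: 0! 4! 8! / 13! → 1/6435; sum: t=0:+1/3456 = 1/3456; 3j²(2 4 6; -1 0 1) = Δ·Π!·Σ² = 35/1287  (sign -1)
I_A²/I_B² = (1/13)/(35/1287) = 99/35

99/35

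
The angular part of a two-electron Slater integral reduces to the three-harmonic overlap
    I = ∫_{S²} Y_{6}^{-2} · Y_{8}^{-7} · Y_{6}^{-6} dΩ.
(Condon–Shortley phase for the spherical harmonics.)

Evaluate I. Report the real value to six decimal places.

-2 − 7 − 6 = -15 ≠ 0: azimuthal integral kills it; I = 0

0.000000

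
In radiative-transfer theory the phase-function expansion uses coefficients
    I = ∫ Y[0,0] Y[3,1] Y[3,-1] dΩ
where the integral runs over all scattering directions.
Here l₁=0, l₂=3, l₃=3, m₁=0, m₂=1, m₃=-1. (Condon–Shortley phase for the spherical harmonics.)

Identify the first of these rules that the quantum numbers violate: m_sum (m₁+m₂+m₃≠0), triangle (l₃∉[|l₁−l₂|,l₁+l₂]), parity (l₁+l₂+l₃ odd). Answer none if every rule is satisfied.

none

Σmᵢ = 0  ✓
l₃∈[|l₁−l₂|,l₁+l₂]=[3,3], have l₃=3  ✓
Σlᵢ = 6 ⇒ even  ✓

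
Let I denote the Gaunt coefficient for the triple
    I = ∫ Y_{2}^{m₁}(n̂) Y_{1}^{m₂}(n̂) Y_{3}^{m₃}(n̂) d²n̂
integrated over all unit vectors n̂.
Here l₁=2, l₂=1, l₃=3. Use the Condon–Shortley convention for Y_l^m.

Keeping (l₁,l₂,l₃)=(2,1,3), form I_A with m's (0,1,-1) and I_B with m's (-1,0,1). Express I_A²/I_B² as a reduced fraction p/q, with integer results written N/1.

3/4

Shared (l₁,l₂,l₃)=(2,1,3): N and (l;000)² cancel in I_A²/I_B².
A: Δ = 0!·4!·2!/7! = 1/105; Racah Σ t=0..0: t=0:+1/8 = 1/8; ⇒ 3j(2 1 3; 0 1 -1)² = 2/35, sgn +1
B: Δ = 0!·4!·2!/7! = 1/105; Racah Σ t=0..0: t=0:+1/6 = 1/6; ⇒ 3j(2 1 3; -1 0 1)² = 8/105, sgn +1
I_A²/I_B² = (2/35)/(8/105) = 3/4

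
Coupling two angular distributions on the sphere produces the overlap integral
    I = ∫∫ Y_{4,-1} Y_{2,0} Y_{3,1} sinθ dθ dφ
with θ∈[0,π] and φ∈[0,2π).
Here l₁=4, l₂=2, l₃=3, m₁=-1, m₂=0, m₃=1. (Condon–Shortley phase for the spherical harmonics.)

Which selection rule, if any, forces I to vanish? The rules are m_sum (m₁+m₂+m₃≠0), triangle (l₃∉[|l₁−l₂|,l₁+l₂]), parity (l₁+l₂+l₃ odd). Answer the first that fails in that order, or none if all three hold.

azimuthal sum: -1 + 0 + 1 = 0  ✓
2 ≤ 3 ≤ 6 (triangle on l)  ✓
L = 4 + 2 + 3 = 9 (odd)  ✗

parity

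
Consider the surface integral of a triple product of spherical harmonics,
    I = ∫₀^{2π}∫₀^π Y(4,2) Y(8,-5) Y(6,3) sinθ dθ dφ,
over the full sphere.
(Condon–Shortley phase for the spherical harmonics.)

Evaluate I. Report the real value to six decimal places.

-0.152323

m-sum 0 ✓  L=18 even ✓  4≤6≤12 ✓
Π(2lᵢ+1) = 9×17×13 = 1989
triangle coeff Δ(4,8,6) = 1/23279256
Σ_t [2,4]: t=2:+1/1658880 t=3:−1/518400 t=4:+1/1658880 = -1/1382400
(3j)²=504/46189 [(4 8 6; 0 0 0)], sign=-1
Σ_t [0,2]: t=0:+1/43545600 t=1:−1/9676800 t=2:+1/34836480 = -1/19353600
(3j)²=243/18088 [(4 8 6; 2 -5 3)], sign=+1
⇒ 4πI² = 19683/67507
I = (-1)√(19683/67507/(4π)) = -0.15232329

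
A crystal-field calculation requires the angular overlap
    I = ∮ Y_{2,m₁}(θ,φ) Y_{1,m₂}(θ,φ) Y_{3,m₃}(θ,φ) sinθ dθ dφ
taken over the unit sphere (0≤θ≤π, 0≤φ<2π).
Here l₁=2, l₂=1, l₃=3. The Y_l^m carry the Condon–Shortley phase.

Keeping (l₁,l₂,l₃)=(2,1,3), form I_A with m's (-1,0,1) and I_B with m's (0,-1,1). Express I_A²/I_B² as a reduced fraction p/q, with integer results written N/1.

l's match ⇒ only the (l;m) 3-j factors differ between A and B.
A: triangle coeff Δ(2,1,3) = 1/105; Σ_t [0,0]: t=0:+1/6 = 1/6; (3j)²=8/105 [(2 1 3; -1 0 1)], sign=+1
B: triangle coeff Δ(2,1,3) = 1/105; Σ_t [0,0]: t=0:+1/8 = 1/8; (3j)²=2/35 [(2 1 3; 0 -1 1)], sign=+1
I_A²/I_B² = (8/105)/(2/35) = 4/3

4/3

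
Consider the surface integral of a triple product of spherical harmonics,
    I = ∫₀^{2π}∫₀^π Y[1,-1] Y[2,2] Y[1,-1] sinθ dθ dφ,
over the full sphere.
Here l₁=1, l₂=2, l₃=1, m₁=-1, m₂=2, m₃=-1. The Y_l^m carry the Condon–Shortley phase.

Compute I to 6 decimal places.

m-sum 0 ✓  L=4 even ✓  1≤1≤3 ✓
Π(2lᵢ+1) = 3×5×3 = 45
triangle coeff Δ(1,2,1) = 1/30
Σ_t [1,1]: t=1:−1/1 = -1/1
(3j)²=2/15 [(1 2 1; 0 0 0)], sign=+1
Σ_t [2,2]: t=2:+1/4 = 1/4
(3j)²=1/5 [(1 2 1; -1 2 -1)], sign=+1
⇒ 4πI² = 6/5
I = (+1)√(6/5/(4π)) = 0.30901936

0.309019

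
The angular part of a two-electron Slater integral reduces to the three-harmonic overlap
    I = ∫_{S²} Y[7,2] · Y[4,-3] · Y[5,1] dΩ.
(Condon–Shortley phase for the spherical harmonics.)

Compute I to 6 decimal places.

Checks pass: Σm=0; 16 even; l₃=5∈[3,11].
(2·7+1)(2·4+1)(2·5+1) = 1485
Δ: 6! 8! 2! / 17! → 1/6126120
sum: t=2:+1/69120 t=3:−1/20736 t=4:+1/69120 = -1/51840
3j²(7 4 5; 0 0 0) = Δ·Π!·Σ² = 280/21879  (sign +1)
sum: t=0:+1/518400 t=1:−1/138240 = -11/2073600
3j²(7 4 5; 2 -3 1) = Δ·Π!·Σ² = 77/4420  (sign -1)
combine: 4πI² = 1485·280/21879·77/4420 = 16170/48841
take √, sign -1: I = -0.16231468

-0.162315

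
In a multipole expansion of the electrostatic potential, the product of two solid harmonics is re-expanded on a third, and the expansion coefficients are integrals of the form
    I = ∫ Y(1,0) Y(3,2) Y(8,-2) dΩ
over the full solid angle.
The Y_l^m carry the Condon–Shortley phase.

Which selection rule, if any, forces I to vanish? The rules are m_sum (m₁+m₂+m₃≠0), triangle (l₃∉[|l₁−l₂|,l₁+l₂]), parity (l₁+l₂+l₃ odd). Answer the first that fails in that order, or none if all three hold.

triangle

azimuthal sum: 0 + 2 − 2 = 0  ✓
2 ≤ 8 ≤ 4 (triangle on l)  ✗
L = 1 + 3 + 8 = 12 (even)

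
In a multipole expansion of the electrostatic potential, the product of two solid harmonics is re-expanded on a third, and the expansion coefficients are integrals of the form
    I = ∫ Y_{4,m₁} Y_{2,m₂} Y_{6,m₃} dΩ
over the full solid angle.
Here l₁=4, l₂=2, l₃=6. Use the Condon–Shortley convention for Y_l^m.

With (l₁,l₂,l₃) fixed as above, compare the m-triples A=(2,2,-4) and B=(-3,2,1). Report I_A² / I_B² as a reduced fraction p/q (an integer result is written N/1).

Same 4,2,6: normalisation and zero-m 3j drop out of the ratio.
A: Δ: 0! 8! 4! / 13! → 1/6435; sum: t=0:+1/34560 = 1/34560; 3j²(4 2 6; 2 2 -4) = Δ·Π!·Σ² = 14/429  (sign +1)
B: Δ: 0! 8! 4! / 13! → 1/6435; sum: t=0:+1/120960 = 1/120960; 3j²(4 2 6; -3 2 1) = Δ·Π!·Σ² = 1/1287  (sign -1)
I_A²/I_B² = (14/429)/(1/1287) = 42/1

42/1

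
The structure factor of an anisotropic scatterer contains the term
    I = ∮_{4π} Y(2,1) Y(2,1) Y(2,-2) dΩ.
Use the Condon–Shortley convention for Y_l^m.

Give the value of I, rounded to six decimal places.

0.220728

Rules hold: Σm=0, L=6 even, 0≤2≤4.
N = 5·5·5 = 125
Δ = 2!·2!·2!/7! = 1/630
Racah Σ t=0..2: t=0:+1/8 t=1:−1/1 t=2:+1/8 = -3/4
⇒ 3j(2 2 2; 0 0 0)² = 2/35, sgn -1
Racah Σ t=1..1: t=1:−1/4 = -1/4
⇒ 3j(2 2 2; 1 1 -2)² = 3/35, sgn -1
4πI² = N·(3j₀)²·(3jₘ)² = 30/49
I = +1·√(0.612245/4π) = 0.22072812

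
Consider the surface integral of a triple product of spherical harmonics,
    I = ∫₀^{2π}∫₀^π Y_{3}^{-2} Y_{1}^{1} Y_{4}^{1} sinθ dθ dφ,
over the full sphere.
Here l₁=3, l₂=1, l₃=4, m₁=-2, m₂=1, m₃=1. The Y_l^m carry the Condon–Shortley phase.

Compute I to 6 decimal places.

-0.106622

m-sum 0 ✓  L=8 even ✓  2≤4≤4 ✓
Π(2lᵢ+1) = 7×3×9 = 189
triangle coeff Δ(3,1,4) = 1/252
Σ_t [0,0]: t=0:+1/36 = 1/36
(3j)²=4/63 [(3 1 4; 0 0 0)], sign=+1
Σ_t [0,0]: t=0:+1/240 = 1/240
(3j)²=1/84 [(3 1 4; -2 1 1)], sign=-1
⇒ 4πI² = 1/7
I = (-1)√(1/7/(4π)) = -0.10662181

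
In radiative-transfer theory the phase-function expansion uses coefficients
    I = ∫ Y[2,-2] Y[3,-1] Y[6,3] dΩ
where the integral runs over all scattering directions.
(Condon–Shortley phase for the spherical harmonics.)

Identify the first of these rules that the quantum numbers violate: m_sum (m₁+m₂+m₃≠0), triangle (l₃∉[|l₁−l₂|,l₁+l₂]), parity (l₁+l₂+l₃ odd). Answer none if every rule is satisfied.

azimuthal sum: -2 − 1 + 3 = 0  ✓
1 ≤ 6 ≤ 5 (triangle on l)  ✗
L = 2 + 3 + 6 = 11 (odd)

triangle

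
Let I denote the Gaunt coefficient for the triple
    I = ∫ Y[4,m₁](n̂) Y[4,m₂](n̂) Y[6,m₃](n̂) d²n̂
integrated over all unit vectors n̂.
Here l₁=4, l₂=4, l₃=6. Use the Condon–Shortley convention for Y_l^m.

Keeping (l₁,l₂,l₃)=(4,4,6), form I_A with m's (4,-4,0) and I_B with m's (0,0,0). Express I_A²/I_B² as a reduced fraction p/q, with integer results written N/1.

1/25

Shared (l₁,l₂,l₃)=(4,4,6): N and (l;000)² cancel in I_A²/I_B².
A: Δ = 2!·6!·6!/15! = 1/1261260; Racah Σ t=0..0: t=0:+1/1036800 = 1/1036800; ⇒ 3j(4 4 6; 4 -4 0)² = 4/6435, sgn +1
B: Δ = 2!·6!·6!/15! = 1/1261260; Racah Σ t=0..2: t=0:+1/4608 t=1:−1/1296 t=2:+1/4608 = -7/20736; ⇒ 3j(4 4 6; 0 0 0)² = 20/1287, sgn -1
I_A²/I_B² = (4/6435)/(20/1287) = 1/25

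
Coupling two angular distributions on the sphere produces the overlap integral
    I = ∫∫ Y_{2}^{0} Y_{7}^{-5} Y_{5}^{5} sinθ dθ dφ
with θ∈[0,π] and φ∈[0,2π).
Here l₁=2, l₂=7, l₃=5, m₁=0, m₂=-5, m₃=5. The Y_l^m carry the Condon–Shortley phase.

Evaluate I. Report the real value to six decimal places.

-0.092064

Checks pass: Σm=0; 14 even; l₃=5∈[5,9].
(2·2+1)(2·7+1)(2·5+1) = 825
Δ: 4! 0! 10! / 15! → 1/15015
sum: t=2:+1/57600 = 1/57600
3j²(2 7 5; 0 0 0) = Δ·Π!·Σ² = 21/715  (sign -1)
sum: t=2:+1/14515200 = 1/14515200
3j²(2 7 5; 0 -5 5) = Δ·Π!·Σ² = 2/455  (sign +1)
combine: 4πI² = 825·21/715·2/455 = 18/169
take √, sign -1: I = -0.09206360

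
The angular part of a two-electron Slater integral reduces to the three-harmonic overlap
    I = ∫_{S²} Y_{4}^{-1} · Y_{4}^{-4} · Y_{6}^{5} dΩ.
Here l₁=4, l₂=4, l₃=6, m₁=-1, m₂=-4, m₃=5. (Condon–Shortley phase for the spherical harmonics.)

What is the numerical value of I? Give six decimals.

Checks pass: Σm=0; 14 even; l₃=6∈[0,8].
(2·4+1)(2·4+1)(2·6+1) = 1053
Δ: 2! 6! 6! / 15! → 1/1261260
sum: t=0:+1/4608 t=1:−1/1296 t=2:+1/4608 = -7/20736
3j²(4 4 6; 0 0 0) = Δ·Π!·Σ² = 20/1287  (sign -1)
sum: t=0:+1/172800 = 1/172800
3j²(4 4 6; -1 -4 5) = Δ·Π!·Σ² = 2/65  (sign -1)
combine: 4πI² = 1053·20/1287·2/65 = 72/143
take √, sign +1: I = 0.20016738

0.200167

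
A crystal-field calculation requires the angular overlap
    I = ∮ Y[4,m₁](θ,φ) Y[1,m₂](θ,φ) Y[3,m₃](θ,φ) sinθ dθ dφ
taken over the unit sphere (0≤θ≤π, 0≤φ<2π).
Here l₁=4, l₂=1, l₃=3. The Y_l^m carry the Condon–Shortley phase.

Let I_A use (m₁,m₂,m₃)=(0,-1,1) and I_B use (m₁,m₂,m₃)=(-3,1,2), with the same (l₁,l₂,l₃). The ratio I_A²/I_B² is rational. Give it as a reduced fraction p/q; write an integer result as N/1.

2/7

l's match ⇒ only the (l;m) 3-j factors differ between A and B.
A: triangle coeff Δ(4,1,3) = 1/252; Σ_t [0,0]: t=0:+1/96 = 1/96; (3j)²=1/42 [(4 1 3; 0 -1 1)], sign=+1
B: triangle coeff Δ(4,1,3) = 1/252; Σ_t [2,2]: t=2:+1/240 = 1/240; (3j)²=1/12 [(4 1 3; -3 1 2)], sign=-1
I_A²/I_B² = (1/42)/(1/12) = 2/7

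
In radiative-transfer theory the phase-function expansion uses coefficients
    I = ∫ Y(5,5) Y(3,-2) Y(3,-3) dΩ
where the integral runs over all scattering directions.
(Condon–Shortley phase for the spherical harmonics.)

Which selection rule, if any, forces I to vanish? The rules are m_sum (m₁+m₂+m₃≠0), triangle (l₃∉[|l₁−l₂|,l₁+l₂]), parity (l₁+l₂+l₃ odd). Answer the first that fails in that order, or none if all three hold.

Σmᵢ = 0  ✓
l₃∈[|l₁−l₂|,l₁+l₂]=[2,8], have l₃=3  ✓
Σlᵢ = 11 ⇒ odd  ✗

parity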